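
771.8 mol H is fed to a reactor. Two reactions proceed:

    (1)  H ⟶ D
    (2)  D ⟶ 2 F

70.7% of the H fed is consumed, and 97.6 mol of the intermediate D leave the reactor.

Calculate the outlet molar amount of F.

896 mol

Conversion of H: H consumed = 1ξ₁ = 0.707 × 771.8 → ξ₁ = 545.7 mol.
D balance: n_D = 0 + 1ξ₁ − 1ξ₂ = 97.6 → ξ₂ = (1·545.7 − 97.6)/1 = 448.1 mol.
Outlet amounts (n = n₀ + Σ ν·ξ):
  H: 771.8 − 1(545.7) = 226.1
  D: 0 + 1(545.7) − 1(448.1) = 97.6
  F: 0 + 2(448.1) = 896.1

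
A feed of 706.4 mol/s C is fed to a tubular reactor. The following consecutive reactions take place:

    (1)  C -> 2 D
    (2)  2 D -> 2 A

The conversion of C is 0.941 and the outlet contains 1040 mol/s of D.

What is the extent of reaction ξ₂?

ξ₂ = 145 mol/s

Conversion of C: C consumed = 1ξ₁ = 0.941 × 706.4 → ξ₁ = 664.7 mol/s.
D balance: n_D = 0 + 2ξ₁ − 2ξ₂ = 1040 → ξ₂ = (2·664.7 − 1040)/2 = 144.7 mol/s.
Outlet amounts (n = n₀ + Σ ν·ξ):
  C: 706.4 − 1(664.7) = 41.68
  D: 0 + 2(664.7) − 2(144.7) = 1040
  A: 0 + 2(144.7) = 289.4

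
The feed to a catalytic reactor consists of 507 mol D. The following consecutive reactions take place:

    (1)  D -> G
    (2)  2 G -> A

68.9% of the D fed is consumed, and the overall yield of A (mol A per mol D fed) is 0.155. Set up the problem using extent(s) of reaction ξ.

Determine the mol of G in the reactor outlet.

192 mol

Conversion of D: D consumed = 1ξ₁ = 0.689 × 507 → ξ₁ = 349.3 mol.
Yield of A: 1ξ₂ / 507 = 0.155 → ξ₂ = 78.58 mol.
Outlet amounts (n = n₀ + Σ ν·ξ):
  D: 507 − 1(349.3) = 157.7
  G: 0 + 1(349.3) − 2(78.58) = 192.2
  A: 0 + 1(78.58) = 78.58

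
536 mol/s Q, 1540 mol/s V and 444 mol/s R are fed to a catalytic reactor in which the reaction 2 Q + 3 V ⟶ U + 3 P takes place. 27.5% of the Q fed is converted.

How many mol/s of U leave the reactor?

Q reacted = 0.275 × 536 = 147.4 mol/s; ν_Q = −2, so ξ = 147.4/2 = 73.7 mol/s.
Outlet amounts (n = n₀ + ν ξ):
  Q: 536 − 2(73.7) = 388.6
  V: 1540 − 3(73.7) = 1319
  U: 0 + 1(73.7) = 73.7
  P: 0 + 3(73.7) = 221.1
  R: 444 (inert)

73.7 mol/s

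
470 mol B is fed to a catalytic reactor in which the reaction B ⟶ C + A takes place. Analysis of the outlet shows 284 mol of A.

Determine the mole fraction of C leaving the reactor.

For A: n = n₀ + 1ξ → 284 = 0 + 1ξ, giving ξ = 284 mol.
Outlet amounts (n = n₀ + ν ξ):
  B: 470 − 1(284) = 186
  C: 0 + 1(284) = 284
  A: 0 + 1(284) = 284
Total out = 754 mol; y_C = 284 / 754 = 0.3767.

0.377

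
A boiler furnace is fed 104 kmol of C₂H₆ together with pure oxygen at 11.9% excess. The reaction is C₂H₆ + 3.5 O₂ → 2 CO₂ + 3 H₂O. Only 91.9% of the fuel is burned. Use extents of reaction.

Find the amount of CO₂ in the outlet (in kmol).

Stoichiometric O₂ = 3.5 × 104 = 364 kmol; O₂ fed = 364 × 1.119 = 407.3 kmol.
Fuel reacted = 0.919 × 104 → ξ = 95.58 kmol.
Outlet (n = n₀ + ν ξ):
  C₂H₆: 104 − 1(95.58) = 8.424
  O₂: 407.3 − 3.5(95.58) = 72.8
  CO₂: 0 + 2(95.58) = 191.2
  H₂O: 0 + 3(95.58) = 286.7

191 kmol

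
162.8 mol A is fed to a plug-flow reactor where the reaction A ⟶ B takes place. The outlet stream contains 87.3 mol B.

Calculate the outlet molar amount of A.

75.5 mol

For B: n = n₀ + 1ξ → 87.3 = 0 + 1ξ, giving ξ = 87.3 mol.
Outlet amounts (n = n₀ + ν ξ):
  A: 162.8 − 1(87.3) = 75.5
  B: 0 + 1(87.3) = 87.3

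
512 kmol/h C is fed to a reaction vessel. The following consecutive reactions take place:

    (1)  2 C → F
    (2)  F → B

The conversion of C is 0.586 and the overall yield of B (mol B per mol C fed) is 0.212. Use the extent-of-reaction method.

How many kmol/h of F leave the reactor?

41.5 kmol/h

Conversion of C: C consumed = 2ξ₁ = 0.586 × 512 → ξ₁ = 150 kmol/h.
Yield of B: 1ξ₂ / 512 = 0.212 → ξ₂ = 108.5 kmol/h.
Outlet amounts (n = n₀ + Σ ν·ξ):
  C: 512 − 2(150) = 212
  F: 0 + 1(150) − 1(108.5) = 41.47
  B: 0 + 1(108.5) = 108.5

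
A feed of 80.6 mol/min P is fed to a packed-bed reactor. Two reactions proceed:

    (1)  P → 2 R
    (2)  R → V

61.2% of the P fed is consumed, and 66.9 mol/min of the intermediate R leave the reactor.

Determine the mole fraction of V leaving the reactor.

0.244

Conversion of P: P consumed = 1ξ₁ = 0.612 × 80.6 → ξ₁ = 49.33 mol/min.
R balance: n_R = 0 + 2ξ₁ − 1ξ₂ = 66.9 → ξ₂ = (2·49.33 − 66.9)/1 = 31.75 mol/min.
Outlet amounts (n = n₀ + Σ ν·ξ):
  P: 80.6 − 1(49.33) = 31.27
  R: 0 + 2(49.33) − 1(31.75) = 66.9
  V: 0 + 1(31.75) = 31.75
Total out = 129.9 mol/min; y_V = 31.75 / 129.9 = 0.2444.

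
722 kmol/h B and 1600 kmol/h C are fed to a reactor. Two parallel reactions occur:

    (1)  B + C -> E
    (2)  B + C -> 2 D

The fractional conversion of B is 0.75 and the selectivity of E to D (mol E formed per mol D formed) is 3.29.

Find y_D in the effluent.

Conversion of B: B consumed = 0.75 × 722 = 541.5 kmol/h = 1ξ₁ + 1ξ₂.
Selectivity: 1ξ₁ / (2ξ₂) = 3.29 → ξ₁ = 6.58 ξ₂.
Substitute: (1·6.58 + 1) ξ₂ = 541.5 → ξ₂ = 71.44 kmol/h, ξ₁ = 470.1 kmol/h.
Outlet amounts (n = n₀ + Σ ν·ξ):
  B: 722 − 1(470.1) − 1(71.44) = 180.5
  C: 1600 − 1(470.1) − 1(71.44) = 1058
  E: 0 + 1(470.1) = 470.1
  D: 0 + 2(71.44) = 142.9
Total out = 1852 kmol/h; y_D = 142.9 / 1852 = 0.07715.

0.0771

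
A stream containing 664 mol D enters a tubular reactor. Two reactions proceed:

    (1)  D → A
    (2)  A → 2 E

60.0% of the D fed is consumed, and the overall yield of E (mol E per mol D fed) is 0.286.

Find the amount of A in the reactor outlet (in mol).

303 mol

Conversion of D: D consumed = 1ξ₁ = 0.6 × 664 → ξ₁ = 398.4 mol.
Yield of E: 2ξ₂ / 664 = 0.286 → ξ₂ = 94.95 mol.
Outlet amounts (n = n₀ + Σ ν·ξ):
  D: 664 − 1(398.4) = 265.6
  A: 0 + 1(398.4) − 1(94.95) = 303.4
  E: 0 + 2(94.95) = 189.9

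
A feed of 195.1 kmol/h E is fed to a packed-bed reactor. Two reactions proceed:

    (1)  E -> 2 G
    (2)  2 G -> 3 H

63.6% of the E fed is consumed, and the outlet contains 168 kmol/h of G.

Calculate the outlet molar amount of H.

Conversion of E: E consumed = 1ξ₁ = 0.636 × 195.1 → ξ₁ = 124.1 kmol/h.
G balance: n_G = 0 + 2ξ₁ − 2ξ₂ = 168 → ξ₂ = (2·124.1 − 168)/2 = 40.08 kmol/h.
Outlet amounts (n = n₀ + Σ ν·ξ):
  E: 195.1 − 1(124.1) = 71.02
  G: 0 + 2(124.1) − 2(40.08) = 168
  H: 0 + 3(40.08) = 120.3

120 kmol/h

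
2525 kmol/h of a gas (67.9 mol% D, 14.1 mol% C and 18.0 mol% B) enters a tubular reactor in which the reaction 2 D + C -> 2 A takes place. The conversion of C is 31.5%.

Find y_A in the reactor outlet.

C reacted = 0.315 × 356 = 112.1 kmol/h; ν_C = −1, so ξ = 112.1/1 = 112.1 kmol/h.
Outlet amounts (n = n₀ + ν ξ):
  D: 1714 − 2(112.1) = 1490
  C: 356 − 1(112.1) = 243.9
  A: 0 + 2(112.1) = 224.3
  B: 454.5 (inert)
Total out = 2413 kmol/h; y_A = 224.3 / 2413 = 0.09296.

0.093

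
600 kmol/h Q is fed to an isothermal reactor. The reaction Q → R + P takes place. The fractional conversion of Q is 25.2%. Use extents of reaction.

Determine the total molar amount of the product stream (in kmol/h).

Q reacted = 0.252 × 600 = 151.2 kmol/h; ν_Q = −1, so ξ = 151.2/1 = 151.2 kmol/h.
Outlet amounts (n = n₀ + ν ξ):
  Q: 600 − 1(151.2) = 448.8
  R: 0 + 1(151.2) = 151.2
  P: 0 + 1(151.2) = 151.2
Total out = 448.8 + 151.2 + 151.2 = 751.2 kmol/h.

751 kmol/h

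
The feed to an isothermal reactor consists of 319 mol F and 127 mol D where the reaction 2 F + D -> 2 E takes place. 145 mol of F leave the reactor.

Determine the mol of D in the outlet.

For F: n = n₀ − 2ξ → 145 = 319 − 2ξ, giving ξ = 87 mol.
Outlet amounts (n = n₀ + ν ξ):
  F: 319 − 2(87) = 145
  D: 127 − 1(87) = 40
  E: 0 + 2(87) = 174

40 mol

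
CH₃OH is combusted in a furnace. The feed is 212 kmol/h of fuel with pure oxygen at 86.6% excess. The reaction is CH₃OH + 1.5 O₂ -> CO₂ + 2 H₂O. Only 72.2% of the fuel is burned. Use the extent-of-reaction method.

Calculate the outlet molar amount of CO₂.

Stoichiometric O₂ = 1.5 × 212 = 318 kmol/h; O₂ fed = 318 × 1.866 = 593.4 kmol/h.
Fuel reacted = 0.722 × 212 → ξ = 153.1 kmol/h.
Outlet (n = n₀ + ν ξ):
  CH₃OH: 212 − 1(153.1) = 58.94
  O₂: 593.4 − 1.5(153.1) = 363.8
  CO₂: 0 + 1(153.1) = 153.1
  H₂O: 0 + 2(153.1) = 306.1

153 kmol/h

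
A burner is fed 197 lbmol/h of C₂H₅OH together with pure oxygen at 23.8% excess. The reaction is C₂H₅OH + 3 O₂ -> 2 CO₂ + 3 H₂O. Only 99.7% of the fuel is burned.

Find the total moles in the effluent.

1130 lbmol/h

Stoichiometric O₂ = 3 × 197 = 591 lbmol/h; O₂ fed = 591 × 1.238 = 731.7 lbmol/h.
Fuel reacted = 0.997 × 197 → ξ = 196.4 lbmol/h.
Outlet (n = n₀ + ν ξ):
  C₂H₅OH: 197 − 1(196.4) = 0.591
  O₂: 731.7 − 3(196.4) = 142.4
  CO₂: 0 + 2(196.4) = 392.8
  H₂O: 0 + 3(196.4) = 589.2
Total out = 0.591 + 142.4 + 392.8 + 589.2 = 1125 lbmol/h.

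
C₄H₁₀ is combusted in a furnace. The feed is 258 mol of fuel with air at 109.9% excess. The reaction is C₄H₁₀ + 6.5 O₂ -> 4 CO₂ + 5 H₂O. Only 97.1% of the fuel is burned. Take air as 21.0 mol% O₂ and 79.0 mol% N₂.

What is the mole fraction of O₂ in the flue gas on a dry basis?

Stoichiometric O₂ = 6.5 × 258 = 1677 mol; O₂ fed = 1677 × 2.099 = 3520 mol.
N₂ fed = 3520 × 79/21 = 13240 mol.
Fuel reacted = 0.971 × 258 → ξ = 250.5 mol.
Outlet (n = n₀ + ν ξ):
  C₄H₁₀: 258 − 1(250.5) = 7.482
  O₂: 3520 − 6.5(250.5) = 1892
  N₂: 13240 (inert)
  CO₂: 0 + 4(250.5) = 1002
  H₂O: 0 + 5(250.5) = 1253
Dry total = 16140 mol; y_O₂ (dry) = 1892 / 16140 = 0.1172.

0.117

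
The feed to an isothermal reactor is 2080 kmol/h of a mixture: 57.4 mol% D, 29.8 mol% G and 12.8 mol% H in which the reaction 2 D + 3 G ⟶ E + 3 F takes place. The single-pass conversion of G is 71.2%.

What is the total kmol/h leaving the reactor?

G reacted = 0.712 × 619.8 = 441.3 kmol/h; ν_G = −3, so ξ = 441.3/3 = 147.1 kmol/h.
Outlet amounts (n = n₀ + ν ξ):
  D: 1194 − 2(147.1) = 899.7
  G: 619.8 − 3(147.1) = 178.5
  E: 0 + 1(147.1) = 147.1
  F: 0 + 3(147.1) = 441.3
  H: 266.2 (inert)
Total out = 899.7 + 178.5 + 147.1 + 441.3 + 266.2 = 1933 kmol/h.

1930 kmol/h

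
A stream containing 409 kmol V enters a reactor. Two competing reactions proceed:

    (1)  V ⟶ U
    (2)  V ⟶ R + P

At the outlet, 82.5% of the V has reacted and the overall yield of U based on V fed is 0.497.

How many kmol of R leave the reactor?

Yield of U: 1ξ₁ / 409 = 0.497 → ξ₁ = 203.3 kmol.
Conversion of V: 1ξ₁ + 1ξ₂ = 0.825 × 409 = 337.4 → ξ₂ = 134.2 kmol.
Outlet amounts (n = n₀ + Σ ν·ξ):
  V: 409 − 1(203.3) − 1(134.2) = 71.58
  U: 0 + 1(203.3) = 203.3
  R: 0 + 1(134.2) = 134.2
  P: 0 + 1(134.2) = 134.2

134 kmol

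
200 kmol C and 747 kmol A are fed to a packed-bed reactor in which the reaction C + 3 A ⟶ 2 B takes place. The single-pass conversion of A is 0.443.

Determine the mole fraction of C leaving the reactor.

0.123

A reacted = 0.443 × 747 = 330.9 kmol; ν_A = −3, so ξ = 330.9/3 = 110.3 kmol.
Outlet amounts (n = n₀ + ν ξ):
  C: 200 − 1(110.3) = 89.69
  A: 747 − 3(110.3) = 416.1
  B: 0 + 2(110.3) = 220.6
Total out = 726.4 kmol; y_C = 89.69 / 726.4 = 0.1235.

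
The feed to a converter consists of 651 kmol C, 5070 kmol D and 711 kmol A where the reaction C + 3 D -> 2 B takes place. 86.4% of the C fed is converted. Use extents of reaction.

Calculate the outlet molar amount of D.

C reacted = 0.864 × 651 = 562.5 kmol; ν_C = −1, so ξ = 562.5/1 = 562.5 kmol.
Outlet amounts (n = n₀ + ν ξ):
  C: 651 − 1(562.5) = 88.54
  D: 5070 − 3(562.5) = 3383
  B: 0 + 2(562.5) = 1125
  A: 711 (inert)

3380 kmol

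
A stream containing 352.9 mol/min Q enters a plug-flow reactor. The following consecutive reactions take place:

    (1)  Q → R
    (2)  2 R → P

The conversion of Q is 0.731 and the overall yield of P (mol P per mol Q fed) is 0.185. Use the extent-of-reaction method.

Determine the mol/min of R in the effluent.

127 mol/min

Conversion of Q: Q consumed = 1ξ₁ = 0.731 × 352.9 → ξ₁ = 258 mol/min.
Yield of P: 1ξ₂ / 352.9 = 0.185 → ξ₂ = 65.29 mol/min.
Outlet amounts (n = n₀ + Σ ν·ξ):
  Q: 352.9 − 1(258) = 94.93
  R: 0 + 1(258) − 2(65.29) = 127.4
  P: 0 + 1(65.29) = 65.29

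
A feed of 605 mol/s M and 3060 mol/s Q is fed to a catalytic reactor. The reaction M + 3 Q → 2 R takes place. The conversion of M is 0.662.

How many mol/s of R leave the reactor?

801 mol/s

M reacted = 0.662 × 605 = 400.5 mol/s; ν_M = −1, so ξ = 400.5/1 = 400.5 mol/s.
Outlet amounts (n = n₀ + ν ξ):
  M: 605 − 1(400.5) = 204.5
  Q: 3060 − 3(400.5) = 1858
  R: 0 + 2(400.5) = 801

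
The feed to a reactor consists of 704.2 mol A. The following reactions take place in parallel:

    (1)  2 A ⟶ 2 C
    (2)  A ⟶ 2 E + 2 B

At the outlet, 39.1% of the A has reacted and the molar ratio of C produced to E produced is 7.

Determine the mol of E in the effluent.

36.7 mol

Conversion of A: A consumed = 0.391 × 704.2 = 275.3 mol = 2ξ₁ + 1ξ₂.
Selectivity: 2ξ₁ / (2ξ₂) = 7 → ξ₁ = 7 ξ₂.
Substitute: (2·7 + 1) ξ₂ = 275.3 → ξ₂ = 18.36 mol, ξ₁ = 128.5 mol.
Outlet amounts (n = n₀ + Σ ν·ξ):
  A: 704.2 − 2(128.5) − 1(18.36) = 428.9
  C: 0 + 2(128.5) = 257
  E: 0 + 2(18.36) = 36.71
  B: 0 + 2(18.36) = 36.71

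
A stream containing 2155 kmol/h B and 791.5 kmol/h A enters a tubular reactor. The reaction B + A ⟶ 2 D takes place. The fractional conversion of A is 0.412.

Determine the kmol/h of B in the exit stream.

1830 kmol/h

A reacted = 0.412 × 791.5 = 326.1 kmol/h; ν_A = −1, so ξ = 326.1/1 = 326.1 kmol/h.
Outlet amounts (n = n₀ + ν ξ):
  B: 2155 − 1(326.1) = 1829
  A: 791.5 − 1(326.1) = 465.4
  D: 0 + 2(326.1) = 652.2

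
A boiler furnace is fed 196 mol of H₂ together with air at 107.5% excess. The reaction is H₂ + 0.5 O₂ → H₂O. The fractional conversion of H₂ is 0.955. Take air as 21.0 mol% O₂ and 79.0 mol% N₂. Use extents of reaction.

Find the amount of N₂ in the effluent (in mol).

765 mol

Stoichiometric O₂ = 0.5 × 196 = 98 mol; O₂ fed = 98 × 2.075 = 203.4 mol.
N₂ fed = 203.4 × 79/21 = 765 mol.
Fuel reacted = 0.955 × 196 → ξ = 187.2 mol.
Outlet (n = n₀ + ν ξ):
  H₂: 196 − 1(187.2) = 8.82
  O₂: 203.4 − 0.5(187.2) = 109.8
  N₂: 765 (inert)
  H₂O: 0 + 1(187.2) = 187.2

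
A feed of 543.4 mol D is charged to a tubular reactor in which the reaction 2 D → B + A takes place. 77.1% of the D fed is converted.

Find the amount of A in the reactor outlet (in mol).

209 mol

D reacted = 0.771 × 543.4 = 419 mol; ν_D = −2, so ξ = 419/2 = 209.5 mol.
Outlet amounts (n = n₀ + ν ξ):
  D: 543.4 − 2(209.5) = 124.4
  B: 0 + 1(209.5) = 209.5
  A: 0 + 1(209.5) = 209.5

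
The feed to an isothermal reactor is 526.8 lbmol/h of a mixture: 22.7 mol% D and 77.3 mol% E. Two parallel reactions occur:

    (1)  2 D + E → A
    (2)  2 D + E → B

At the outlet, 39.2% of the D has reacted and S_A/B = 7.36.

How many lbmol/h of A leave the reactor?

20.6 lbmol/h

Conversion of D: D consumed = 0.392 × 119.6 = 46.88 lbmol/h = 2ξ₁ + 2ξ₂.
Selectivity: 1ξ₁ / (1ξ₂) = 7.36 → ξ₁ = 7.36 ξ₂.
Substitute: (2·7.36 + 2) ξ₂ = 46.88 → ξ₂ = 2.804 lbmol/h, ξ₁ = 20.63 lbmol/h.
Outlet amounts (n = n₀ + Σ ν·ξ):
  D: 119.6 − 2(20.63) − 2(2.804) = 72.71
  E: 407.2 − 1(20.63) − 1(2.804) = 383.8
  A: 0 + 1(20.63) = 20.63
  B: 0 + 1(2.804) = 2.804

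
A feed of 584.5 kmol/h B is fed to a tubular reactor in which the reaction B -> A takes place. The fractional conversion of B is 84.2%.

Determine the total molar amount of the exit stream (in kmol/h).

B reacted = 0.842 × 584.5 = 492.1 kmol/h; ν_B = −1, so ξ = 492.1/1 = 492.1 kmol/h.
Outlet amounts (n = n₀ + ν ξ):
  B: 584.5 − 1(492.1) = 92.35
  A: 0 + 1(492.1) = 492.1
Total out = 92.35 + 492.1 = 584.5 kmol/h.

584 kmol/h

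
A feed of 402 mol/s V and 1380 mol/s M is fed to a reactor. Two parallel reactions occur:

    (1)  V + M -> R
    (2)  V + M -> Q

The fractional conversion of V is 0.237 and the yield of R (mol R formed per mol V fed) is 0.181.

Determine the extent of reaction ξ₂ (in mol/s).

Yield of R: 1ξ₁ / 402 = 0.181 → ξ₁ = 72.76 mol/s.
Conversion of V: 1ξ₁ + 1ξ₂ = 0.237 × 402 = 95.27 → ξ₂ = 22.51 mol/s.
Outlet amounts (n = n₀ + Σ ν·ξ):
  V: 402 − 1(72.76) − 1(22.51) = 306.7
  M: 1380 − 1(72.76) − 1(22.51) = 1285
  R: 0 + 1(72.76) = 72.76
  Q: 0 + 1(22.51) = 22.51

ξ₂ = 22.5 mol/s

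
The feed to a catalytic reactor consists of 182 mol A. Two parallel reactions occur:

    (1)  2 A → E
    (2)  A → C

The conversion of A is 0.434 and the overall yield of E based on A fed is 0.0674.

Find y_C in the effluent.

Yield of E: 1ξ₁ / 182 = 0.0674 → ξ₁ = 12.27 mol.
Conversion of A: 2ξ₁ + 1ξ₂ = 0.434 × 182 = 78.99 → ξ₂ = 54.45 mol.
Outlet amounts (n = n₀ + Σ ν·ξ):
  A: 182 − 2(12.27) − 1(54.45) = 103
  E: 0 + 1(12.27) = 12.27
  C: 0 + 1(54.45) = 54.45
Total out = 169.7 mol; y_C = 54.45 / 169.7 = 0.3208.

0.321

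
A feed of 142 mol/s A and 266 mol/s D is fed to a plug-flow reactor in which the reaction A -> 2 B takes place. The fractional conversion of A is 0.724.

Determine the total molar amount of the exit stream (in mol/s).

511 mol/s

A reacted = 0.724 × 142 = 102.8 mol/s; ν_A = −1, so ξ = 102.8/1 = 102.8 mol/s.
Outlet amounts (n = n₀ + ν ξ):
  A: 142 − 1(102.8) = 39.19
  B: 0 + 2(102.8) = 205.6
  D: 266 (inert)
Total out = 39.19 + 205.6 + 266 = 510.8 mol/s.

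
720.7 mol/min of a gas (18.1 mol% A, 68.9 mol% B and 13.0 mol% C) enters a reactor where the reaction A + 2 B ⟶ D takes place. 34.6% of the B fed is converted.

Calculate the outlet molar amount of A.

B reacted = 0.346 × 496.6 = 171.8 mol/min; ν_B = −2, so ξ = 171.8/2 = 85.91 mol/min.
Outlet amounts (n = n₀ + ν ξ):
  A: 130.4 − 1(85.91) = 44.54
  B: 496.6 − 2(85.91) = 324.8
  D: 0 + 1(85.91) = 85.91
  C: 93.69 (inert)

44.5 mol/min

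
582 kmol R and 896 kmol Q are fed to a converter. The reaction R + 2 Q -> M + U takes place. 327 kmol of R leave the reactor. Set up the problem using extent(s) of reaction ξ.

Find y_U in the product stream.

For R: n = n₀ − 1ξ → 327 = 582 − 1ξ, giving ξ = 255 kmol.
Outlet amounts (n = n₀ + ν ξ):
  R: 582 − 1(255) = 327
  Q: 896 − 2(255) = 386
  M: 0 + 1(255) = 255
  U: 0 + 1(255) = 255
Total out = 1223 kmol; y_U = 255 / 1223 = 0.2085.

0.209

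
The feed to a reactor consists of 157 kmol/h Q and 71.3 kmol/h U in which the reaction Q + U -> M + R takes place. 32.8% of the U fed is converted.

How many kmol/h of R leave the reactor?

U reacted = 0.328 × 71.3 = 23.39 kmol/h; ν_U = −1, so ξ = 23.39/1 = 23.39 kmol/h.
Outlet amounts (n = n₀ + ν ξ):
  Q: 157 − 1(23.39) = 133.6
  U: 71.3 − 1(23.39) = 47.91
  M: 0 + 1(23.39) = 23.39
  R: 0 + 1(23.39) = 23.39

23.4 kmol/h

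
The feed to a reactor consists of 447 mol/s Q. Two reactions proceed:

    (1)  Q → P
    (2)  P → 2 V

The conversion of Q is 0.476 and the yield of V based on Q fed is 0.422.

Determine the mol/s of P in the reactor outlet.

118 mol/s

Conversion of Q: Q consumed = 1ξ₁ = 0.476 × 447 → ξ₁ = 212.8 mol/s.
Yield of V: 2ξ₂ / 447 = 0.422 → ξ₂ = 94.32 mol/s.
Outlet amounts (n = n₀ + Σ ν·ξ):
  Q: 447 − 1(212.8) = 234.2
  P: 0 + 1(212.8) − 1(94.32) = 118.5
  V: 0 + 2(94.32) = 188.6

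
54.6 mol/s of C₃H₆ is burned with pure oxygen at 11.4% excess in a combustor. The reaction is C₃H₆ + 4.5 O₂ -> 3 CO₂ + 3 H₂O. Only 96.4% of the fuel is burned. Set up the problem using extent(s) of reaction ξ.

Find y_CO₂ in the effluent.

0.445

Stoichiometric O₂ = 4.5 × 54.6 = 245.7 mol/s; O₂ fed = 245.7 × 1.114 = 273.7 mol/s.
Fuel reacted = 0.964 × 54.6 → ξ = 52.63 mol/s.
Outlet (n = n₀ + ν ξ):
  C₃H₆: 54.6 − 1(52.63) = 1.966
  O₂: 273.7 − 4.5(52.63) = 36.86
  CO₂: 0 + 3(52.63) = 157.9
  H₂O: 0 + 3(52.63) = 157.9
Total out = 354.6 mol/s; y_CO₂ = 157.9 / 354.6 = 0.4453.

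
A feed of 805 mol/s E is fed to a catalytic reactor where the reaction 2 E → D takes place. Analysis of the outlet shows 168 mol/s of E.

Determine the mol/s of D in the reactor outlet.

318 mol/s

For E: n = n₀ − 2ξ → 168 = 805 − 2ξ, giving ξ = 318.5 mol/s.
Outlet amounts (n = n₀ + ν ξ):
  E: 805 − 2(318.5) = 168
  D: 0 + 1(318.5) = 318.5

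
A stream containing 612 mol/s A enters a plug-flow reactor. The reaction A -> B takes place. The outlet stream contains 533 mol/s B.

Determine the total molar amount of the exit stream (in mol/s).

For B: n = n₀ + 1ξ → 533 = 0 + 1ξ, giving ξ = 533 mol/s.
Outlet amounts (n = n₀ + ν ξ):
  A: 612 − 1(533) = 79
  B: 0 + 1(533) = 533
Total out = 79 + 533 = 612 mol/s.

612 mol/s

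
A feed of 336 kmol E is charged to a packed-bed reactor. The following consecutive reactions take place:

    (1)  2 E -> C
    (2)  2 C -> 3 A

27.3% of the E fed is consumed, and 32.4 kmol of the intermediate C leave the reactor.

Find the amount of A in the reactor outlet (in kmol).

Conversion of E: E consumed = 2ξ₁ = 0.273 × 336 → ξ₁ = 45.86 kmol.
C balance: n_C = 0 + 1ξ₁ − 2ξ₂ = 32.4 → ξ₂ = (1·45.86 − 32.4)/2 = 6.732 kmol.
Outlet amounts (n = n₀ + Σ ν·ξ):
  E: 336 − 2(45.86) = 244.3
  C: 0 + 1(45.86) − 2(6.732) = 32.4
  A: 0 + 3(6.732) = 20.2

20.2 kmol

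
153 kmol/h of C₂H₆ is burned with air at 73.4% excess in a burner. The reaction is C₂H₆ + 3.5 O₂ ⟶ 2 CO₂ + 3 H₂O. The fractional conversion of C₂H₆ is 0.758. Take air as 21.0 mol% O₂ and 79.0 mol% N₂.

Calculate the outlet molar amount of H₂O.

Stoichiometric O₂ = 3.5 × 153 = 535.5 kmol/h; O₂ fed = 535.5 × 1.734 = 928.6 kmol/h.
N₂ fed = 928.6 × 79/21 = 3493 kmol/h.
Fuel reacted = 0.758 × 153 → ξ = 116 kmol/h.
Outlet (n = n₀ + ν ξ):
  C₂H₆: 153 − 1(116) = 37.03
  O₂: 928.6 − 3.5(116) = 522.6
  N₂: 3493 (inert)
  CO₂: 0 + 2(116) = 231.9
  H₂O: 0 + 3(116) = 347.9

348 kmol/h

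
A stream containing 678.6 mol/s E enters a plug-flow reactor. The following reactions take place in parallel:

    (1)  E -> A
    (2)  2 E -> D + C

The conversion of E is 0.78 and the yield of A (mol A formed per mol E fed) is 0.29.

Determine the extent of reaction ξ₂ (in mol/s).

Yield of A: 1ξ₁ / 678.6 = 0.29 → ξ₁ = 196.8 mol/s.
Conversion of E: 1ξ₁ + 2ξ₂ = 0.78 × 678.6 = 529.3 → ξ₂ = 166.3 mol/s.
Outlet amounts (n = n₀ + Σ ν·ξ):
  E: 678.6 − 1(196.8) − 2(166.3) = 149.3
  A: 0 + 1(196.8) = 196.8
  D: 0 + 1(166.3) = 166.3
  C: 0 + 1(166.3) = 166.3

ξ₂ = 166 mol/s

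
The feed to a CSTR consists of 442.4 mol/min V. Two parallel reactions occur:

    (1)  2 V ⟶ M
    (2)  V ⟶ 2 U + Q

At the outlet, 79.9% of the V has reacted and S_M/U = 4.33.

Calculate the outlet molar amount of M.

Conversion of V: V consumed = 0.799 × 442.4 = 353.5 mol/min = 2ξ₁ + 1ξ₂.
Selectivity: 1ξ₁ / (2ξ₂) = 4.33 → ξ₁ = 8.66 ξ₂.
Substitute: (2·8.66 + 1) ξ₂ = 353.5 → ξ₂ = 19.29 mol/min, ξ₁ = 167.1 mol/min.
Outlet amounts (n = n₀ + Σ ν·ξ):
  V: 442.4 − 2(167.1) − 1(19.29) = 88.92
  M: 0 + 1(167.1) = 167.1
  U: 0 + 2(19.29) = 38.59
  Q: 0 + 1(19.29) = 19.29

167 mol/min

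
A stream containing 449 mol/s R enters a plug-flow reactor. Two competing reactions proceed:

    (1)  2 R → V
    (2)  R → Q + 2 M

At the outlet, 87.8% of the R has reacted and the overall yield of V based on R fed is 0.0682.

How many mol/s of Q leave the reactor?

Yield of V: 1ξ₁ / 449 = 0.0682 → ξ₁ = 30.62 mol/s.
Conversion of R: 2ξ₁ + 1ξ₂ = 0.878 × 449 = 394.2 → ξ₂ = 333 mol/s.
Outlet amounts (n = n₀ + Σ ν·ξ):
  R: 449 − 2(30.62) − 1(333) = 54.78
  V: 0 + 1(30.62) = 30.62
  Q: 0 + 1(333) = 333
  M: 0 + 2(333) = 666

333 mol/s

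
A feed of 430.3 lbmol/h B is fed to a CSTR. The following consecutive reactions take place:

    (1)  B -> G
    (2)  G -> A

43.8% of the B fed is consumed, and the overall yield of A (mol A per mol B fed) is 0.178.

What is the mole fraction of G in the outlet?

Conversion of B: B consumed = 1ξ₁ = 0.438 × 430.3 → ξ₁ = 188.5 lbmol/h.
Yield of A: 1ξ₂ / 430.3 = 0.178 → ξ₂ = 76.59 lbmol/h.
Outlet amounts (n = n₀ + Σ ν·ξ):
  B: 430.3 − 1(188.5) = 241.8
  G: 0 + 1(188.5) − 1(76.59) = 111.9
  A: 0 + 1(76.59) = 76.59
Total out = 430.3 lbmol/h; y_G = 111.9 / 430.3 = 0.26.

0.26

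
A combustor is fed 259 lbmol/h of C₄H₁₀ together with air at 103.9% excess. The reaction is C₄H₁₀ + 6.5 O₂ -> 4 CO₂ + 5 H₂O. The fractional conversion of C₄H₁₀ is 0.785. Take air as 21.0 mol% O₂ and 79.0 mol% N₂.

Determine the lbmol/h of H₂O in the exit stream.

Stoichiometric O₂ = 6.5 × 259 = 1684 lbmol/h; O₂ fed = 1684 × 2.039 = 3433 lbmol/h.
N₂ fed = 3433 × 79/21 = 12910 lbmol/h.
Fuel reacted = 0.785 × 259 → ξ = 203.3 lbmol/h.
Outlet (n = n₀ + ν ξ):
  C₄H₁₀: 259 − 1(203.3) = 55.69
  O₂: 3433 − 6.5(203.3) = 2111
  N₂: 12910 (inert)
  CO₂: 0 + 4(203.3) = 813.3
  H₂O: 0 + 5(203.3) = 1017

1020 lbmol/h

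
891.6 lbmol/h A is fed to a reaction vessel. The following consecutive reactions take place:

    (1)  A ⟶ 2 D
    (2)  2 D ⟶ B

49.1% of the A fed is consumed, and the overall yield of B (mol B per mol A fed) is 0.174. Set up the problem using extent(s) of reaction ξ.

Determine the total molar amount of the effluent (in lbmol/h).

1170 lbmol/h

Conversion of A: A consumed = 1ξ₁ = 0.491 × 891.6 → ξ₁ = 437.8 lbmol/h.
Yield of B: 1ξ₂ / 891.6 = 0.174 → ξ₂ = 155.1 lbmol/h.
Outlet amounts (n = n₀ + Σ ν·ξ):
  A: 891.6 − 1(437.8) = 453.8
  D: 0 + 2(437.8) − 2(155.1) = 565.3
  B: 0 + 1(155.1) = 155.1
Total out = 453.8 + 565.3 + 155.1 = 1174 lbmol/h.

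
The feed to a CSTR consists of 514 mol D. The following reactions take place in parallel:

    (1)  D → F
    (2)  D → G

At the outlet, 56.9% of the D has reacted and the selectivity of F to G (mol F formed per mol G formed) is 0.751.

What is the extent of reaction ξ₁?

ξ₁ = 125 mol

Conversion of D: D consumed = 0.569 × 514 = 292.5 mol = 1ξ₁ + 1ξ₂.
Selectivity: 1ξ₁ / (1ξ₂) = 0.751 → ξ₁ = 0.751 ξ₂.
Substitute: (1·0.751 + 1) ξ₂ = 292.5 → ξ₂ = 167 mol, ξ₁ = 125.4 mol.
Outlet amounts (n = n₀ + Σ ν·ξ):
  D: 514 − 1(125.4) − 1(167) = 221.5
  F: 0 + 1(125.4) = 125.4
  G: 0 + 1(167) = 167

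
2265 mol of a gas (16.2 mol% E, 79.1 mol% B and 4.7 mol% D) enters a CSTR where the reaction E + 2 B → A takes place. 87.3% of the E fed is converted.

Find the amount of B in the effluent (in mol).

E reacted = 0.873 × 366.9 = 320.3 mol; ν_E = −1, so ξ = 320.3/1 = 320.3 mol.
Outlet amounts (n = n₀ + ν ξ):
  E: 366.9 − 1(320.3) = 46.6
  B: 1792 − 2(320.3) = 1151
  A: 0 + 1(320.3) = 320.3
  D: 106.5 (inert)

1150 mol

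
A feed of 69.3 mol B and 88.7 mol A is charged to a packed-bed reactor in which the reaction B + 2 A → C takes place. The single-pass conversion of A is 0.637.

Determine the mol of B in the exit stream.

A reacted = 0.637 × 88.7 = 56.5 mol; ν_A = −2, so ξ = 56.5/2 = 28.25 mol.
Outlet amounts (n = n₀ + ν ξ):
  B: 69.3 − 1(28.25) = 41.05
  A: 88.7 − 2(28.25) = 32.2
  C: 0 + 1(28.25) = 28.25

41 mol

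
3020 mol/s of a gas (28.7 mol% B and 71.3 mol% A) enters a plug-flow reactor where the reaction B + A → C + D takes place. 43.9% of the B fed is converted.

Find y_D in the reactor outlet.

0.126

B reacted = 0.439 × 866.7 = 380.5 mol/s; ν_B = −1, so ξ = 380.5/1 = 380.5 mol/s.
Outlet amounts (n = n₀ + ν ξ):
  B: 866.7 − 1(380.5) = 486.2
  A: 2153 − 1(380.5) = 1773
  C: 0 + 1(380.5) = 380.5
  D: 0 + 1(380.5) = 380.5
Total out = 3020 mol/s; y_D = 380.5 / 3020 = 0.126.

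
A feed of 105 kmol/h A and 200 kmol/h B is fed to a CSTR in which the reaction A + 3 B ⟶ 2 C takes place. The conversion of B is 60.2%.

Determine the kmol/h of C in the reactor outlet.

B reacted = 0.602 × 200 = 120.4 kmol/h; ν_B = −3, so ξ = 120.4/3 = 40.13 kmol/h.
Outlet amounts (n = n₀ + ν ξ):
  A: 105 − 1(40.13) = 64.87
  B: 200 − 3(40.13) = 79.6
  C: 0 + 2(40.13) = 80.27

80.3 kmol/h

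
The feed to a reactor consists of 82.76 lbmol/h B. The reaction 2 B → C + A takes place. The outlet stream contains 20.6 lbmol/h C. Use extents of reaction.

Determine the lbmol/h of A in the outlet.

20.6 lbmol/h

For C: n = n₀ + 1ξ → 20.6 = 0 + 1ξ, giving ξ = 20.6 lbmol/h.
Outlet amounts (n = n₀ + ν ξ):
  B: 82.76 − 2(20.6) = 41.56
  C: 0 + 1(20.6) = 20.6
  A: 0 + 1(20.6) = 20.6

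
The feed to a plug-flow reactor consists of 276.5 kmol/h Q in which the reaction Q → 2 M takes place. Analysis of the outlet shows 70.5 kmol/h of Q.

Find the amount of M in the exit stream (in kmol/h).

For Q: n = n₀ − 1ξ → 70.5 = 276.5 − 1ξ, giving ξ = 206 kmol/h.
Outlet amounts (n = n₀ + ν ξ):
  Q: 276.5 − 1(206) = 70.5
  M: 0 + 2(206) = 412

412 kmol/h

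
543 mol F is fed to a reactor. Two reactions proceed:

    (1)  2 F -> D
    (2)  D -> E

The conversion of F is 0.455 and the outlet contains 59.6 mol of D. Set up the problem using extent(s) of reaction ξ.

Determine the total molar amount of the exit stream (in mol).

419 mol

Conversion of F: F consumed = 2ξ₁ = 0.455 × 543 → ξ₁ = 123.5 mol.
D balance: n_D = 0 + 1ξ₁ − 1ξ₂ = 59.6 → ξ₂ = (1·123.5 − 59.6)/1 = 63.93 mol.
Outlet amounts (n = n₀ + Σ ν·ξ):
  F: 543 − 2(123.5) = 295.9
  D: 0 + 1(123.5) − 1(63.93) = 59.6
  E: 0 + 1(63.93) = 63.93
Total out = 295.9 + 59.6 + 63.93 = 419.5 mol.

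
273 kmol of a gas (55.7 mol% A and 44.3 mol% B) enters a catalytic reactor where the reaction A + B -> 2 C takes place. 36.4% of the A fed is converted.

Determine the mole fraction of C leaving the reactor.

0.405

A reacted = 0.364 × 152.1 = 55.35 kmol; ν_A = −1, so ξ = 55.35/1 = 55.35 kmol.
Outlet amounts (n = n₀ + ν ξ):
  A: 152.1 − 1(55.35) = 96.71
  B: 120.9 − 1(55.35) = 65.59
  C: 0 + 2(55.35) = 110.7
Total out = 273 kmol; y_C = 110.7 / 273 = 0.4055.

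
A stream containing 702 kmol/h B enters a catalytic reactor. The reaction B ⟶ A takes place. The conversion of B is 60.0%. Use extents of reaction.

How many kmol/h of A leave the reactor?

421 kmol/h

B reacted = 0.6 × 702 = 421.2 kmol/h; ν_B = −1, so ξ = 421.2/1 = 421.2 kmol/h.
Outlet amounts (n = n₀ + ν ξ):
  B: 702 − 1(421.2) = 280.8
  A: 0 + 1(421.2) = 421.2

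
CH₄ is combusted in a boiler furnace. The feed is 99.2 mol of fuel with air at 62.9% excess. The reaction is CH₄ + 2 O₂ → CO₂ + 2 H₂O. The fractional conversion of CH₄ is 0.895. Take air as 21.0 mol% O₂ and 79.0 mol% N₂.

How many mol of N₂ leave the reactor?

1220 mol

Stoichiometric O₂ = 2 × 99.2 = 198.4 mol; O₂ fed = 198.4 × 1.629 = 323.2 mol.
N₂ fed = 323.2 × 79/21 = 1216 mol.
Fuel reacted = 0.895 × 99.2 → ξ = 88.78 mol.
Outlet (n = n₀ + ν ξ):
  CH₄: 99.2 − 1(88.78) = 10.42
  O₂: 323.2 − 2(88.78) = 145.6
  N₂: 1216 (inert)
  CO₂: 0 + 1(88.78) = 88.78
  H₂O: 0 + 2(88.78) = 177.6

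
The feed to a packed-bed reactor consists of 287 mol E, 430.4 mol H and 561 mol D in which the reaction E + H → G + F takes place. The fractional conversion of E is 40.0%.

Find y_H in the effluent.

0.247

E reacted = 0.4 × 287 = 114.8 mol; ν_E = −1, so ξ = 114.8/1 = 114.8 mol.
Outlet amounts (n = n₀ + ν ξ):
  E: 287 − 1(114.8) = 172.2
  H: 430.4 − 1(114.8) = 315.6
  G: 0 + 1(114.8) = 114.8
  F: 0 + 1(114.8) = 114.8
  D: 561 (inert)
Total out = 1278 mol; y_H = 315.6 / 1278 = 0.2469.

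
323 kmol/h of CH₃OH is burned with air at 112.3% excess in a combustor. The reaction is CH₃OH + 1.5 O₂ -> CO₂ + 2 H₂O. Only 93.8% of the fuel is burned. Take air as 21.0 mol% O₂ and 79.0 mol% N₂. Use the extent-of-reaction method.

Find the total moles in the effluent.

Stoichiometric O₂ = 1.5 × 323 = 484.5 kmol/h; O₂ fed = 484.5 × 2.123 = 1029 kmol/h.
N₂ fed = 1029 × 79/21 = 3869 kmol/h.
Fuel reacted = 0.938 × 323 → ξ = 303 kmol/h.
Outlet (n = n₀ + ν ξ):
  CH₃OH: 323 − 1(303) = 20.03
  O₂: 1029 − 1.5(303) = 574.1
  N₂: 3869 (inert)
  CO₂: 0 + 1(303) = 303
  H₂O: 0 + 2(303) = 605.9
Total out = 20.03 + 574.1 + 3869 + 303 + 605.9 = 5373 kmol/h.

5370 kmol/h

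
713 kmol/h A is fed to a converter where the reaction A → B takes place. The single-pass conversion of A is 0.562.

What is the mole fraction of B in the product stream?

0.562

A reacted = 0.562 × 713 = 400.7 kmol/h; ν_A = −1, so ξ = 400.7/1 = 400.7 kmol/h.
Outlet amounts (n = n₀ + ν ξ):
  A: 713 − 1(400.7) = 312.3
  B: 0 + 1(400.7) = 400.7
Total out = 713 kmol/h; y_B = 400.7 / 713 = 0.562.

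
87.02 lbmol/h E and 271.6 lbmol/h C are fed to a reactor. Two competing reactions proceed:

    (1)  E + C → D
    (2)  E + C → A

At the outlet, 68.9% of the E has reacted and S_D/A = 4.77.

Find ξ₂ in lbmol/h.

ξ₂ = 10.4 lbmol/h

Conversion of E: E consumed = 0.689 × 87.02 = 59.96 lbmol/h = 1ξ₁ + 1ξ₂.
Selectivity: 1ξ₁ / (1ξ₂) = 4.77 → ξ₁ = 4.77 ξ₂.
Substitute: (1·4.77 + 1) ξ₂ = 59.96 → ξ₂ = 10.39 lbmol/h, ξ₁ = 49.57 lbmol/h.
Outlet amounts (n = n₀ + Σ ν·ξ):
  E: 87.02 − 1(49.57) − 1(10.39) = 27.06
  C: 271.6 − 1(49.57) − 1(10.39) = 211.6
  D: 0 + 1(49.57) = 49.57
  A: 0 + 1(10.39) = 10.39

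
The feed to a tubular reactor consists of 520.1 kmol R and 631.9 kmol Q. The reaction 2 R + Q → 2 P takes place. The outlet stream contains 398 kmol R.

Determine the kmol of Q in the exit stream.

For R: n = n₀ − 2ξ → 398 = 520.1 − 2ξ, giving ξ = 61.05 kmol.
Outlet amounts (n = n₀ + ν ξ):
  R: 520.1 − 2(61.05) = 398
  Q: 631.9 − 1(61.05) = 570.8
  P: 0 + 2(61.05) = 122.1

571 kmol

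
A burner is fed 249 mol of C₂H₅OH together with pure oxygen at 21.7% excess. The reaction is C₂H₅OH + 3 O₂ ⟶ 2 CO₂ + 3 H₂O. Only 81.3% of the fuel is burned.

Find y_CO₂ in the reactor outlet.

Stoichiometric O₂ = 3 × 249 = 747 mol; O₂ fed = 747 × 1.217 = 909.1 mol.
Fuel reacted = 0.813 × 249 → ξ = 202.4 mol.
Outlet (n = n₀ + ν ξ):
  C₂H₅OH: 249 − 1(202.4) = 46.56
  O₂: 909.1 − 3(202.4) = 301.8
  CO₂: 0 + 2(202.4) = 404.9
  H₂O: 0 + 3(202.4) = 607.3
Total out = 1361 mol; y_CO₂ = 404.9 / 1361 = 0.2976.

0.298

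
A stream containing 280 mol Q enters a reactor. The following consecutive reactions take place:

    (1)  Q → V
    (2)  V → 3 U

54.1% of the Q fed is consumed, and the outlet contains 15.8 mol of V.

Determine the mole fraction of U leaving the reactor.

0.738

Conversion of Q: Q consumed = 1ξ₁ = 0.541 × 280 → ξ₁ = 151.5 mol.
V balance: n_V = 0 + 1ξ₁ − 1ξ₂ = 15.8 → ξ₂ = (1·151.5 − 15.8)/1 = 135.7 mol.
Outlet amounts (n = n₀ + Σ ν·ξ):
  Q: 280 − 1(151.5) = 128.5
  V: 0 + 1(151.5) − 1(135.7) = 15.8
  U: 0 + 3(135.7) = 407
Total out = 551.4 mol; y_U = 407 / 551.4 = 0.7382.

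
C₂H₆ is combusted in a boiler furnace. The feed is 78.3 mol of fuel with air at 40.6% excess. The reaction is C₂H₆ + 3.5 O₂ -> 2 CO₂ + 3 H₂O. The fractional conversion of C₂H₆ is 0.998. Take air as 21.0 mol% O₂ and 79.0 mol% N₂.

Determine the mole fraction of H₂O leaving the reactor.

Stoichiometric O₂ = 3.5 × 78.3 = 274.1 mol; O₂ fed = 274.1 × 1.406 = 385.3 mol.
N₂ fed = 385.3 × 79/21 = 1450 mol.
Fuel reacted = 0.998 × 78.3 → ξ = 78.14 mol.
Outlet (n = n₀ + ν ξ):
  C₂H₆: 78.3 − 1(78.14) = 0.1566
  O₂: 385.3 − 3.5(78.14) = 111.8
  N₂: 1450 (inert)
  CO₂: 0 + 2(78.14) = 156.3
  H₂O: 0 + 3(78.14) = 234.4
Total out = 1952 mol; y_H₂O = 234.4 / 1952 = 0.1201.

0.12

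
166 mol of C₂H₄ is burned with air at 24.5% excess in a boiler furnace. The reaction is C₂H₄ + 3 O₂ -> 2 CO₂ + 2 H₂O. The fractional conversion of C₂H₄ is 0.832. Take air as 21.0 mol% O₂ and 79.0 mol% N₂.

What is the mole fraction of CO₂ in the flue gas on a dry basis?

0.0972

Stoichiometric O₂ = 3 × 166 = 498 mol; O₂ fed = 498 × 1.245 = 620 mol.
N₂ fed = 620 × 79/21 = 2332 mol.
Fuel reacted = 0.832 × 166 → ξ = 138.1 mol.
Outlet (n = n₀ + ν ξ):
  C₂H₄: 166 − 1(138.1) = 27.89
  O₂: 620 − 3(138.1) = 205.7
  N₂: 2332 (inert)
  CO₂: 0 + 2(138.1) = 276.2
  H₂O: 0 + 2(138.1) = 276.2
Dry total = 2842 mol; y_CO₂ (dry) = 276.2 / 2842 = 0.09719.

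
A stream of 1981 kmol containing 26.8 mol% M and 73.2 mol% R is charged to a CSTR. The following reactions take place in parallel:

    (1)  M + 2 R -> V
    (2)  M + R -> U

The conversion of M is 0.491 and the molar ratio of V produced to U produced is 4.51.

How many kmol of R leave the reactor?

976 kmol

Conversion of M: M consumed = 0.491 × 530.9 = 260.7 kmol = 1ξ₁ + 1ξ₂.
Selectivity: 1ξ₁ / (1ξ₂) = 4.51 → ξ₁ = 4.51 ξ₂.
Substitute: (1·4.51 + 1) ξ₂ = 260.7 → ξ₂ = 47.31 kmol, ξ₁ = 213.4 kmol.
Outlet amounts (n = n₀ + Σ ν·ξ):
  M: 530.9 − 1(213.4) − 1(47.31) = 270.2
  R: 1450 − 2(213.4) − 1(47.31) = 976
  V: 0 + 1(213.4) = 213.4
  U: 0 + 1(47.31) = 47.31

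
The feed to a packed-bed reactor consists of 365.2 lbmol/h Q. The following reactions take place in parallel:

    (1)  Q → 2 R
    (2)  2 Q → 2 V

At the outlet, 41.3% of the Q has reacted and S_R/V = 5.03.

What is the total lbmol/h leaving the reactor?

Conversion of Q: Q consumed = 0.413 × 365.2 = 150.8 lbmol/h = 1ξ₁ + 2ξ₂.
Selectivity: 2ξ₁ / (2ξ₂) = 5.03 → ξ₁ = 5.03 ξ₂.
Substitute: (1·5.03 + 2) ξ₂ = 150.8 → ξ₂ = 21.45 lbmol/h, ξ₁ = 107.9 lbmol/h.
Outlet amounts (n = n₀ + Σ ν·ξ):
  Q: 365.2 − 1(107.9) − 2(21.45) = 214.4
  R: 0 + 2(107.9) = 215.8
  V: 0 + 2(21.45) = 42.91
Total out = 214.4 + 215.8 + 42.91 = 473.1 lbmol/h.

473 lbmol/h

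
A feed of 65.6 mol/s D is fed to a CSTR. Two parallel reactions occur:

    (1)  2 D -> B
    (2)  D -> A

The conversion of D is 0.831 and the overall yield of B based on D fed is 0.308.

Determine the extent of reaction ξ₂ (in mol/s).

ξ₂ = 14.1 mol/s

Yield of B: 1ξ₁ / 65.6 = 0.308 → ξ₁ = 20.2 mol/s.
Conversion of D: 2ξ₁ + 1ξ₂ = 0.831 × 65.6 = 54.51 → ξ₂ = 14.1 mol/s.
Outlet amounts (n = n₀ + Σ ν·ξ):
  D: 65.6 − 2(20.2) − 1(14.1) = 11.09
  B: 0 + 1(20.2) = 20.2
  A: 0 + 1(14.1) = 14.1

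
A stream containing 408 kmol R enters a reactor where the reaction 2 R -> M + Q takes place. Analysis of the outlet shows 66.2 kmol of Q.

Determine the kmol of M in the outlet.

For Q: n = n₀ + 1ξ → 66.2 = 0 + 1ξ, giving ξ = 66.2 kmol.
Outlet amounts (n = n₀ + ν ξ):
  R: 408 − 2(66.2) = 275.6
  M: 0 + 1(66.2) = 66.2
  Q: 0 + 1(66.2) = 66.2

66.2 kmol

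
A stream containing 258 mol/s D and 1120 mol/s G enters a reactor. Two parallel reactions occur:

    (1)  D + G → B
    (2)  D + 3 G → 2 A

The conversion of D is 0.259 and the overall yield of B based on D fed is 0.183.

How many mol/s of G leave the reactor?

Yield of B: 1ξ₁ / 258 = 0.183 → ξ₁ = 47.21 mol/s.
Conversion of D: 1ξ₁ + 1ξ₂ = 0.259 × 258 = 66.82 → ξ₂ = 19.61 mol/s.
Outlet amounts (n = n₀ + Σ ν·ξ):
  D: 258 − 1(47.21) − 1(19.61) = 191.2
  G: 1120 − 1(47.21) − 3(19.61) = 1014
  B: 0 + 1(47.21) = 47.21
  A: 0 + 2(19.61) = 39.22

1010 mol/s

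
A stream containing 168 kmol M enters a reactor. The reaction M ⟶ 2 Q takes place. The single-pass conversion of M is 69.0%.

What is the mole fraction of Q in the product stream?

0.817

M reacted = 0.69 × 168 = 115.9 kmol; ν_M = −1, so ξ = 115.9/1 = 115.9 kmol.
Outlet amounts (n = n₀ + ν ξ):
  M: 168 − 1(115.9) = 52.08
  Q: 0 + 2(115.9) = 231.8
Total out = 283.9 kmol; y_Q = 231.8 / 283.9 = 0.8166.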